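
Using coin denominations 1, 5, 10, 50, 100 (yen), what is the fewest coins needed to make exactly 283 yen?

9

283 = 2×100 + 1×50 + 3×10 + 3×1
Total coins = 2 + 1 + 3 + 3 = 9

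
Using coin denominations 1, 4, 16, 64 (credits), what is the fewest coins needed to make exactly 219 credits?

219 − 3×64→27 − 1×16→11 − 2×4→3 − 3×1→0
Total coins = 3 + 1 + 2 + 3 = 9

9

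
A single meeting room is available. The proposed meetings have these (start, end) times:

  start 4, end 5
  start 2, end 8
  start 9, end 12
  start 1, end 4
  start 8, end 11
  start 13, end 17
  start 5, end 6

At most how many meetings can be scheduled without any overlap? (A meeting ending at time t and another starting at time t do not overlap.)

5

Sorted by end: (1,4)  (4,5)  (5,6)  (2,8)  (8,11)  (9,12)  (13,17)
take (1,4); take (4,5); take (5,6); skip (2,8); take (8,11); skip (9,12); take (13,17).
Selected 5 meetings.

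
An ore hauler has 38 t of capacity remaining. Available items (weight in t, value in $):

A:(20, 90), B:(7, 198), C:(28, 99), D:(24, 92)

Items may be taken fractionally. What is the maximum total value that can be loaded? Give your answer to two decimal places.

330.17

Greedy by value/weight ratio, highest first.
Order: B (198/7=28.29) > A (90/20=4.50) > D (92/24=3.83) > C (99/28=3.54)
Fill: take B (7 @ 198) → take A (20 @ 90) → take 11/24 of D → 42.17; 38/38 used.
Total value = 330.17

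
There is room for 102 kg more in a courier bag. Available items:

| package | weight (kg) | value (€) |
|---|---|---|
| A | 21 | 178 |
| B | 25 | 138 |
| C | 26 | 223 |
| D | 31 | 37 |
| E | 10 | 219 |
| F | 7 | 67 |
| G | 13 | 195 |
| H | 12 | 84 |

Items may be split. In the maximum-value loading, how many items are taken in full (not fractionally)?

6

Ratios (sorted): E 21.90, G 15.00, F 9.57, C 8.58, A 8.48, H 7.00, B 5.52, D 1.19
take E (10 @ 219); take G (13 @ 195); take F (7 @ 67); take C (26 @ 223); take A (21 @ 178); take H (12 @ 84); take 13/25 of B → 71.76. Capacity used 102/102.
6 item(s) taken whole; one partial (take 13/25 of B).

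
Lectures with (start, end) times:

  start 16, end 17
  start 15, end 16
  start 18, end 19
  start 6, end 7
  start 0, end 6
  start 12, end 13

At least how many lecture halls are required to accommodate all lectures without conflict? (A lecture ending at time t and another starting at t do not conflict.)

Events (time:±→running): 0:+→1 … peak 1.

1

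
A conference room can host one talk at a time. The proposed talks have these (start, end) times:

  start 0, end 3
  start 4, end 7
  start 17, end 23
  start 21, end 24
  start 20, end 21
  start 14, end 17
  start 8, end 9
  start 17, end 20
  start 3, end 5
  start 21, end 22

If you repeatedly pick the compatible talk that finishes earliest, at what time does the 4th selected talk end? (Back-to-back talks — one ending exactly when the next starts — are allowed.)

17

By end time: (0,3), (3,5), (4,7), (8,9), (14,17), (17,20), (20,21), (21,22), (17,23), (21,24).
Pick (0,3); next start ≥ 3 → (3,5); next start ≥ 5 → (8,9); next start ≥ 9 → (14,17); next start ≥ 17 → (17,20); next start ≥ 20 → (20,21); next start ≥ 21 → (21,22).
Selected: (0,3) (3,5) (8,9) (14,17) (17,20) (20,21) (21,22)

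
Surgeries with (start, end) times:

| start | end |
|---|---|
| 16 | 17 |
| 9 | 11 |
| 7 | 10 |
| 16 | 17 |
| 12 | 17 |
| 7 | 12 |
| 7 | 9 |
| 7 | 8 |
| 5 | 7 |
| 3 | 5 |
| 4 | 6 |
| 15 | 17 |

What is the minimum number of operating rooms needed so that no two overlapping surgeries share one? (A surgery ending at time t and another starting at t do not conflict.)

4

Count concurrent intervals with a sweep; the peak is the room count.
starts: [3, 4, 5, 7, 7, 7, 7, 9, 12, 15, 16, 16]
ends:   [5, 6, 7, 8, 9, 10, 11, 12, 17, 17, 17, 17]
s3→1 s4→2 e5→1 s5→2 e6→1 e7→0 s7→1 s7→2 s7→3 s7→4  — peak 4.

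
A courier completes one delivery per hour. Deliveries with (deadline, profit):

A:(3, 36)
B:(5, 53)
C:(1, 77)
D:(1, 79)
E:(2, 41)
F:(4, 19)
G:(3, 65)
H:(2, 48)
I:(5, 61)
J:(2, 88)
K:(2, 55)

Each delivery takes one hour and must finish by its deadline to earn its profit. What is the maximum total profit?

Sort by profit descending; place each in the latest free slot ≤ its deadline.
By profit: J(d2,88), D(d1,79), C(d1,77), G(d3,65), I(d5,61), K(d2,55), B(d5,53), H(d2,48), E(d2,41), A(d3,36), F(d4,19)
J→slot 2; D→slot 1; C skipped; G→slot 3; I→slot 5; K skipped; B→slot 4; H skipped; E skipped; A skipped; F skipped.
Profit = 79 + 88 + 65 + 53 + 61 = 346

346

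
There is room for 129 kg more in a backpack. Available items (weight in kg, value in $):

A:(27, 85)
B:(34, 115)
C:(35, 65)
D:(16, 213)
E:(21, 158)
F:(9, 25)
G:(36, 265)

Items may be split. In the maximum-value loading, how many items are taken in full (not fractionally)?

Ratios (sorted): D 13.31, E 7.52, G 7.36, B 3.38, A 3.15, F 2.78, C 1.86
take D (16 @ 213); take E (21 @ 158); take G (36 @ 265); take B (34 @ 115); take 22/27 of A → 69.26. Capacity used 129/129.
4 item(s) taken whole; one partial (take 22/27 of A).

4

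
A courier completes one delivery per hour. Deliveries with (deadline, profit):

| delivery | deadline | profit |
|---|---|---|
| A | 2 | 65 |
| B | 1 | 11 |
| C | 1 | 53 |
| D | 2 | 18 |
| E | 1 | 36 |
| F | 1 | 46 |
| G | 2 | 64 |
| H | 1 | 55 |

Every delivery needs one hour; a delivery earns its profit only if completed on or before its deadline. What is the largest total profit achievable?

Take jobs in profit order; each goes to the latest open slot no later than its deadline.
Profit order: A=65 G=64 H=55 C=53 F=46 E=36 D=18 B=11
Assign: A→slot 2, G→slot 1, H skipped, C skipped, F skipped, E skipped, D skipped, B skipped.
Slots: [1:G] [2:A]
Profit = 64 + 65 = 129

129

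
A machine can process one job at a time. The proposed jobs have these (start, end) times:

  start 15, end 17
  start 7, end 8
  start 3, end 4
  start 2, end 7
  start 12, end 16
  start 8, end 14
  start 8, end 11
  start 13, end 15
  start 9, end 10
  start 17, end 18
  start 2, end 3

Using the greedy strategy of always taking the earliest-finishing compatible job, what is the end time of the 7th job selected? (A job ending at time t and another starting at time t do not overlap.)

Order by finish time; keep every interval that doesn't clash with the previous kept one.
Sorted by end: (2,3)  (3,4)  (2,7)  (7,8)  (9,10)  (8,11)  (8,14)  (13,15)  (12,16)  (15,17)  (17,18)
take (2,3); take (3,4); take (7,8); take (9,10); skip (8,14); take (13,15); take (15,17); take (17,18).
Selected: (2,3) (3,4) (7,8) (9,10) (13,15) (15,17) (17,18)

18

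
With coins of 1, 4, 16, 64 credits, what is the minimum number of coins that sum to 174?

9

174 − 2×64→46 − 2×16→14 − 3×4→2 − 2×1→0
Total coins = 2 + 2 + 3 + 2 = 9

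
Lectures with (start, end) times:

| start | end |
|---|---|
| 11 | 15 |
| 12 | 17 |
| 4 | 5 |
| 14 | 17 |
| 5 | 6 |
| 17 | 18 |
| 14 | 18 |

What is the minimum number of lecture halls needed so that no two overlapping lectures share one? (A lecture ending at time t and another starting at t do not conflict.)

4

Count concurrent intervals with a sweep; the peak is the room count.
starts: [4, 5, 11, 12, 14, 14, 17]
ends:   [5, 6, 15, 17, 17, 18, 18]
s4→1 e5→0 s5→1 e6→0 s11→1 s12→2 s14→3 s14→4  — peak 4.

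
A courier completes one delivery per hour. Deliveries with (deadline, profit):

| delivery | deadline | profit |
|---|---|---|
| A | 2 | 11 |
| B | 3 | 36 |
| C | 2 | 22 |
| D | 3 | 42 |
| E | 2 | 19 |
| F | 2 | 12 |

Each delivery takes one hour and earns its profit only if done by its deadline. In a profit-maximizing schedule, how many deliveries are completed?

Sort by profit descending; place each in the latest free slot ≤ its deadline.
Profit order: D=42 B=36 C=22 E=19 F=12 A=11
Assign: D→slot 3, B→slot 2, C→slot 1, E skipped, F skipped, A skipped.
Slots: [1:C] [2:B] [3:D]
3 of 6 scheduled.

3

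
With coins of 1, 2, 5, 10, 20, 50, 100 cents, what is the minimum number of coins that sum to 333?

7

Use the largest denomination that fits, subtract, and repeat.
333 − 3×100→33 − 1×20→13 − 1×10→3 − 1×2→1 − 1×1→0
Total coins = 3 + 1 + 1 + 1 + 1 = 7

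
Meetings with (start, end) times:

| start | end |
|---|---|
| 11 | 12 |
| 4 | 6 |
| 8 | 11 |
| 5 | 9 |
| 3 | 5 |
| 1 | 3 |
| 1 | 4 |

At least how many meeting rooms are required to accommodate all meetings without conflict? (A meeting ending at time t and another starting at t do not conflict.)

Events (time:±→running): 1:+→1 1:+→2 … peak 2.

2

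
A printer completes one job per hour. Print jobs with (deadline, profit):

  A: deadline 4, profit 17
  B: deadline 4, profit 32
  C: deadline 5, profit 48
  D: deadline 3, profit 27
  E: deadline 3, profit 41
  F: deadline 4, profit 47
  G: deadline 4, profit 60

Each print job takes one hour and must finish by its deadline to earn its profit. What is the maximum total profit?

228

Take jobs in profit order; each goes to the latest open slot no later than its deadline.
Profit order: G=60 C=48 F=47 E=41 B=32 D=27 A=17
Assign: G→slot 4, C→slot 5, F→slot 3, E→slot 2, B→slot 1, D skipped, A skipped.
Slots: [1:B] [2:E] [3:F] [4:G] [5:C]
Profit = 32 + 41 + 47 + 60 + 48 = 228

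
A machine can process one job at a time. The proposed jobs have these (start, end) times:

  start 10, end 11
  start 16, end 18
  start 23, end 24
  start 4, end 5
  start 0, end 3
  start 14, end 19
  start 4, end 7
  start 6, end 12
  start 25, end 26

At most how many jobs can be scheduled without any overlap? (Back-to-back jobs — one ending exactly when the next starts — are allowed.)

6

Greedy by earliest finish: after sorting by end time, pick each interval compatible with the last pick.
By end time: (0,3), (4,5), (4,7), (10,11), (6,12), (16,18), (14,19), (23,24), (25,26).
Pick (0,3); next start ≥ 3 → (4,5); next start ≥ 5 → (10,11); next start ≥ 11 → (16,18); next start ≥ 18 → (23,24); next start ≥ 24 → (25,26).
Selected 6 jobs.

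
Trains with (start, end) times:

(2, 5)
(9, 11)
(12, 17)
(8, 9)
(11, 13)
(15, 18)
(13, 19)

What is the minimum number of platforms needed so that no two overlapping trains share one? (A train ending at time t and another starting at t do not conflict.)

3

Count concurrent intervals with a sweep; the peak is the room count.
starts: [2, 8, 9, 11, 12, 13, 15]
ends:   [5, 9, 11, 13, 17, 18, 19]
s2→1 e5→0 s8→1 e9→0 s9→1 e11→0 s11→1 s12→2 e13→1 s13→2 s15→3  — peak 3.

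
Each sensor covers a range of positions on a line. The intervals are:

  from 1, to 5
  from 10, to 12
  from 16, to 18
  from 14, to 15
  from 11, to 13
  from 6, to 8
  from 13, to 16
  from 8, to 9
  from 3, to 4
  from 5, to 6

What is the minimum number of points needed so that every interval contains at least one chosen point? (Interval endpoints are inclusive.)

6

Process intervals by earliest right end; each time one isn't hit yet, stab at its right endpoint.
By right end: [3,4]  [1,5]  [5,6]  [6,8]  [8,9]  [10,12]  [11,13]  [14,15]  [13,16]  [16,18]
[3,4] uncovered → point at 4; [5,6] uncovered → point at 6; [8,9] uncovered → point at 9; [10,12] uncovered → point at 12; [14,15] uncovered → point at 15; [16,18] uncovered → point at 18.
Points: 4, 6, 9, 12, 15, 18 (6 total).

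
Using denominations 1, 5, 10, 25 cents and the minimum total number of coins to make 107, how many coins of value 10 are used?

Use the largest denomination that fits, subtract, and repeat.
107 = 4×25 + 1×5 + 2×1
Count of 10: 0

0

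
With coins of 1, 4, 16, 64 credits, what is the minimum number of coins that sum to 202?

7

Use the largest denomination that fits, subtract, and repeat.
202 − 3×64→10 − 2×4→2 − 2×1→0
Total coins = 3 + 2 + 2 = 7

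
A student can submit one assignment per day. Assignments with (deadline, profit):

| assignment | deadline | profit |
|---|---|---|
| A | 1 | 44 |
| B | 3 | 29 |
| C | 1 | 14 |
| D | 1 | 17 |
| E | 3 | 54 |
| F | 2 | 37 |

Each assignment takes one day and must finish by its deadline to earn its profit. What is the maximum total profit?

Take jobs in profit order; each goes to the latest open slot no later than its deadline.
Profit order: E=54 A=44 F=37 B=29 D=17 C=14
Assign: E→slot 3, A→slot 1, F→slot 2, B skipped, D skipped, C skipped.
Slots: [1:A] [2:F] [3:E]
Profit = 44 + 37 + 54 = 135

135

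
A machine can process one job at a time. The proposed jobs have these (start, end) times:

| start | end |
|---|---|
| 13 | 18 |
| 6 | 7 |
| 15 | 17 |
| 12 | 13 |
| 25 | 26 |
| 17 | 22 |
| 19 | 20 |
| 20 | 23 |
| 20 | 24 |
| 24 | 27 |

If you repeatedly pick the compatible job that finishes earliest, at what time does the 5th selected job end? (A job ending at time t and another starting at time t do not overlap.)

23

Greedy by earliest finish: after sorting by end time, pick each interval compatible with the last pick.
Sorted by end: (6,7)  (12,13)  (15,17)  (13,18)  (19,20)  (17,22)  (20,23)  (20,24)  (25,26)  (24,27)
take (6,7); take (12,13); take (15,17); take (19,20); skip (17,22); take (20,23); take (25,26).
Selected: (6,7) (12,13) (15,17) (19,20) (20,23) (25,26)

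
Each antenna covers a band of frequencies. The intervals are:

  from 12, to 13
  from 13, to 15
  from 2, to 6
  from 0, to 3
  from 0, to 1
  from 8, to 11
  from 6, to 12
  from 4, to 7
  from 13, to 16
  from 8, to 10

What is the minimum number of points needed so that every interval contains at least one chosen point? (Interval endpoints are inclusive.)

By right end: [0,1]  [0,3]  [2,6]  [4,7]  [8,10]  [8,11]  [6,12]  [12,13]  [13,15]  [13,16]
[0,1] uncovered → point at 1; [2,6] uncovered → point at 6; [8,10] uncovered → point at 10; [12,13] uncovered → point at 13.
Points: 1, 6, 10, 13 (4 total).

4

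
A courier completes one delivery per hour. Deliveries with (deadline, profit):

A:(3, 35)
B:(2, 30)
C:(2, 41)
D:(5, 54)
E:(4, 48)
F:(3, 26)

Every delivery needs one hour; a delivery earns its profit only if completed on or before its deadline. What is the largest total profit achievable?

208

Sort by profit descending; place each in the latest free slot ≤ its deadline.
By profit: D(d5,54), E(d4,48), C(d2,41), A(d3,35), B(d2,30), F(d3,26)
D→slot 5; E→slot 4; C→slot 2; A→slot 3; B→slot 1; F skipped.
Profit = 30 + 41 + 35 + 48 + 54 = 208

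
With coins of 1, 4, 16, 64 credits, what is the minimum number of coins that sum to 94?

Use the largest denomination that fits, subtract, and repeat.
94 = 1×64 + 1×16 + 3×4 + 2×1
Total coins = 1 + 1 + 3 + 2 = 7

7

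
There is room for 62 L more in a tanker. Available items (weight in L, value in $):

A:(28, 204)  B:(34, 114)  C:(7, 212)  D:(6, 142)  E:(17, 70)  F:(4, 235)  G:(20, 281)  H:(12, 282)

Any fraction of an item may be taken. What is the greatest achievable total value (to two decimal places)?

Sort by value per unit weight and fill in that order.
Ratios (sorted): F 58.75, C 30.29, D 23.67, H 23.50, G 14.05, A 7.29, E 4.12, B 3.35
take F (4 @ 235); take C (7 @ 212); take D (6 @ 142); take H (12 @ 282); take G (20 @ 281); take 13/28 of A → 94.71. Capacity used 62/62.
Total value = 1246.71

1246.71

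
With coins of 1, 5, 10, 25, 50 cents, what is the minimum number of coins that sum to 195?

Use the largest denomination that fits, subtract, and repeat.
195 − 3×50→45 − 1×25→20 − 2×10→0
Total coins = 3 + 1 + 2 = 6

6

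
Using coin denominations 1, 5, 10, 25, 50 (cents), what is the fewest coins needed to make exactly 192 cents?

Use the largest denomination that fits, subtract, and repeat.
192 = 3×50 + 1×25 + 1×10 + 1×5 + 2×1
Total coins = 3 + 1 + 1 + 1 + 2 = 8

8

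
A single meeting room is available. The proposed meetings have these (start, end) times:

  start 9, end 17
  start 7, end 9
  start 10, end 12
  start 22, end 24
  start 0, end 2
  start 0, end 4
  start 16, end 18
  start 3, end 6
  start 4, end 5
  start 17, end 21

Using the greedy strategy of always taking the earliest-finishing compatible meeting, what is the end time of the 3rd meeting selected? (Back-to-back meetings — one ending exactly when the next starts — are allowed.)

9

Greedy by earliest finish: after sorting by end time, pick each interval compatible with the last pick.
Sorted by end: (0,2)  (0,4)  (4,5)  (3,6)  (7,9)  (10,12)  (9,17)  (16,18)  (17,21)  (22,24)
take (0,2); take (4,5); skip (3,6); take (7,9); take (10,12); take (16,18); skip (17,21); take (22,24).
Selected: (0,2) (4,5) (7,9) (10,12) (16,18) (22,24)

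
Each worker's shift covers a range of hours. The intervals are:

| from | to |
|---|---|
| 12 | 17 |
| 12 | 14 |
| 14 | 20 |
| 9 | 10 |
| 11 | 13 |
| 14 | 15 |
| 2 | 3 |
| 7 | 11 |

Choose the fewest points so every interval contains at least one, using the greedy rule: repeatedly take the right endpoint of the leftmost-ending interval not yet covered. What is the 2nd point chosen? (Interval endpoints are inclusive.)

Process intervals by earliest right end; each time one isn't hit yet, stab at its right endpoint.
Sorted: [2,3] [9,10] [7,11] [11,13] [12,14] [14,15] [12,17] [14,20]
{[2,3]} hit by 3; {[9,10],[7,11]} hit by 10; {[11,13],[12,14]} hit by 13; {[14,15],[12,17],[14,20]} hit by 15.
Points: 3, 10, 13, 15 (4 total).

10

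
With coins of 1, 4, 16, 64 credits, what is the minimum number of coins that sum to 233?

Greedy: take as many of the largest coin as possible, then repeat with the remainder.
233 − 3×64→41 − 2×16→9 − 2×4→1 − 1×1→0
Total coins = 3 + 2 + 2 + 1 = 8

8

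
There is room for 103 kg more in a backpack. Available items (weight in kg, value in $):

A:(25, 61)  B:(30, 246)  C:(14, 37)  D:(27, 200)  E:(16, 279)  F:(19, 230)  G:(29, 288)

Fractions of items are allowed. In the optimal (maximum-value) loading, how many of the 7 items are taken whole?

4

Sort by value per unit weight and fill in that order.
Ratios (sorted): E 17.44, F 12.11, G 9.93, B 8.20, D 7.41, C 2.64, A 2.44
take E (16 @ 279); take F (19 @ 230); take G (29 @ 288); take B (30 @ 246); take 9/27 of D → 66.67. Capacity used 103/103.
4 item(s) taken whole; one partial (take 9/27 of D).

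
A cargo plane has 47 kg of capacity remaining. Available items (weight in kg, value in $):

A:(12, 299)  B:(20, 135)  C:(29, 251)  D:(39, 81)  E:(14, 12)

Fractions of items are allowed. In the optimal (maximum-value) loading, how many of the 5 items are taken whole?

2

Ratios (sorted): A 24.92, C 8.66, B 6.75, D 2.08, E 0.86
take A (12 @ 299); take C (29 @ 251); take 6/20 of B → 40.50. Capacity used 47/47.
2 item(s) taken whole; one partial (take 6/20 of B).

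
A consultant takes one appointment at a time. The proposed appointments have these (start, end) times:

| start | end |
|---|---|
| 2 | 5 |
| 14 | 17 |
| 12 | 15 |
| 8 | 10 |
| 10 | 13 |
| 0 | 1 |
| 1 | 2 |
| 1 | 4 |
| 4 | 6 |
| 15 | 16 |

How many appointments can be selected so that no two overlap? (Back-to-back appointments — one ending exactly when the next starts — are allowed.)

Greedy by earliest finish: after sorting by end time, pick each interval compatible with the last pick.
Sorted by end: (0,1)  (1,2)  (1,4)  (2,5)  (4,6)  (8,10)  (10,13)  (12,15)  (15,16)  (14,17)
take (0,1); take (1,2); skip (1,4); take (2,5); take (8,10); take (10,13); take (15,16).
Selected 6 appointments.

6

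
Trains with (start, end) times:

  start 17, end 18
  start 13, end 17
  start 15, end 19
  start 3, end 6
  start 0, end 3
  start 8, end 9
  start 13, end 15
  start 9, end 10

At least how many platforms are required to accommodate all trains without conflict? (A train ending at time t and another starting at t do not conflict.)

The answer is the maximum number of intervals overlapping at any instant.
starts: [0, 3, 8, 9, 13, 13, 15, 17]
ends:   [3, 6, 9, 10, 15, 17, 18, 19]
s0→1 e3→0 s3→1 e6→0 s8→1 e9→0 s9→1 e10→0 s13→1 s13→2  — peak 2.

2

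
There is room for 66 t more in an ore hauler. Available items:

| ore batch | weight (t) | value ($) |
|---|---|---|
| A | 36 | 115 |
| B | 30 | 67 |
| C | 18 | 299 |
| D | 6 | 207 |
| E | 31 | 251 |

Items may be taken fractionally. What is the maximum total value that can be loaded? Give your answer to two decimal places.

792.14

Sort by value per unit weight and fill in that order.
Order: D (207/6=34.50) > C (299/18=16.61) > E (251/31=8.10) > A (115/36=3.19) > B (67/30=2.23)
Fill: take D (6 @ 207) → take C (18 @ 299) → take E (31 @ 251) → take 11/36 of A → 35.14; 66/66 used.
Total value = 792.14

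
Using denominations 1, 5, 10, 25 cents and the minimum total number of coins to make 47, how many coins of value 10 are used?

Greedy: take as many of the largest coin as possible, then repeat with the remainder.
47 − 1×25→22 − 2×10→2 − 2×1→0
Count of 10: 2

2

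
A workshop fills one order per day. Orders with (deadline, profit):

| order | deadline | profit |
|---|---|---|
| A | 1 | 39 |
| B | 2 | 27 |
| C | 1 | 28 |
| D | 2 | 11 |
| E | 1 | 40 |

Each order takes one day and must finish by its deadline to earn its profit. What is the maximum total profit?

67

Take jobs in profit order; each goes to the latest open slot no later than its deadline.
By profit: E(d1,40), A(d1,39), C(d1,28), B(d2,27), D(d2,11)
E→slot 1; A skipped; C skipped; B→slot 2; D skipped.
Profit = 40 + 27 = 67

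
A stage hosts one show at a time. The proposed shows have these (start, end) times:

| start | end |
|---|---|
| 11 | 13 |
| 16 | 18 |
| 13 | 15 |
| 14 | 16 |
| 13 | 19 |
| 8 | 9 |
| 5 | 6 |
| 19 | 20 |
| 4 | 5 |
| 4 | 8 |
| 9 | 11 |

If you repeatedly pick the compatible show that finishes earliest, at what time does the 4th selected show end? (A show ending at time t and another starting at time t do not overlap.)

Order by finish time; keep every interval that doesn't clash with the previous kept one.
Sorted by end: (4,5)  (5,6)  (4,8)  (8,9)  (9,11)  (11,13)  (13,15)  (14,16)  (16,18)  (13,19)  (19,20)
take (4,5); take (5,6); skip (4,8); take (8,9); take (9,11); take (11,13); take (13,15); take (16,18); skip (13,19); take (19,20).
Selected: (4,5) (5,6) (8,9) (9,11) (11,13) (13,15) (16,18) (19,20)

11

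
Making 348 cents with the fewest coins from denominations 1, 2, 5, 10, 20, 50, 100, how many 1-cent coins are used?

Greedy: take as many of the largest coin as possible, then repeat with the remainder.
348 = 3×100 + 2×20 + 1×5 + 1×2 + 1×1
Count of 1: 1

1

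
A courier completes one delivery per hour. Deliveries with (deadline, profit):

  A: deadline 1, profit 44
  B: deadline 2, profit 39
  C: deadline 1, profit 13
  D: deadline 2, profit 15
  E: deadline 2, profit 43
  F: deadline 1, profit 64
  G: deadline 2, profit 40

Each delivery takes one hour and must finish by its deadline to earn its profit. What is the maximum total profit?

107

Take jobs in profit order; each goes to the latest open slot no later than its deadline.
By profit: F(d1,64), A(d1,44), E(d2,43), G(d2,40), B(d2,39), D(d2,15), C(d1,13)
F→slot 1; A skipped; E→slot 2; G skipped; B skipped; D skipped; C skipped.
Profit = 64 + 43 = 107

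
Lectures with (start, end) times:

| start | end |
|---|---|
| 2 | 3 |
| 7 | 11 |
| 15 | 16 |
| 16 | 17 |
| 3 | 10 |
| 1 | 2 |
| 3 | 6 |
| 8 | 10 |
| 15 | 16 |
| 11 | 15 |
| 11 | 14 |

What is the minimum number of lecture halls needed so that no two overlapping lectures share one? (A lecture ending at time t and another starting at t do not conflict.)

starts: [1, 2, 3, 3, 7, 8, 11, 11, 15, 15, 16]
ends:   [2, 3, 6, 10, 10, 11, 14, 15, 16, 16, 17]
s1→1 e2→0 s2→1 e3→0 s3→1 s3→2 e6→1 s7→2 s8→3  — peak 3.

3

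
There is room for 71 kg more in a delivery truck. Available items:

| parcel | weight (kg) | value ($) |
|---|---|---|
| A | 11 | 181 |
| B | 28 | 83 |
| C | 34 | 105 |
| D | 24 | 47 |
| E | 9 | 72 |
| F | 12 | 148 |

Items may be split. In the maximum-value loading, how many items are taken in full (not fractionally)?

Greedy by value/weight ratio, highest first.
Ratios (sorted): A 16.45, F 12.33, E 8.00, C 3.09, B 2.96, D 1.96
take A (11 @ 181); take F (12 @ 148); take E (9 @ 72); take C (34 @ 105); take 5/28 of B → 14.82. Capacity used 71/71.
4 item(s) taken whole; one partial (take 5/28 of B).

4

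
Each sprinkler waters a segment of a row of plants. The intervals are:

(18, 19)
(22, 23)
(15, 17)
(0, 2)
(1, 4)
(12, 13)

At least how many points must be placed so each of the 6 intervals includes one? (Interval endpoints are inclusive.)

Sort by right endpoint; whenever an interval is uncovered, place a point at its right end.
Sorted: [0,2] [1,4] [12,13] [15,17] [18,19] [22,23]
{[0,2],[1,4]} hit by 2; {[12,13]} hit by 13; {[15,17]} hit by 17; {[18,19]} hit by 19; {[22,23]} hit by 23.
Points: 2, 13, 17, 19, 23 (5 total).

5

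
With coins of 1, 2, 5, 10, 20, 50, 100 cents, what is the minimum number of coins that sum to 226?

Use the largest denomination that fits, subtract, and repeat.
226 − 2×100→26 − 1×20→6 − 1×5→1 − 1×1→0
Total coins = 2 + 1 + 1 + 1 = 5

5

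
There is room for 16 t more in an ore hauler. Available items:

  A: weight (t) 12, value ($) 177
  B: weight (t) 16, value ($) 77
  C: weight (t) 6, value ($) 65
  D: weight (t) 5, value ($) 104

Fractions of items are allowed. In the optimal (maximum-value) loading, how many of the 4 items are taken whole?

Greedy by value/weight ratio, highest first.
Ratios (sorted): D 20.80, A 14.75, C 10.83, B 4.81
take D (5 @ 104); take 11/12 of A → 162.25. Capacity used 16/16.
1 item(s) taken whole; one partial (take 11/12 of A).

1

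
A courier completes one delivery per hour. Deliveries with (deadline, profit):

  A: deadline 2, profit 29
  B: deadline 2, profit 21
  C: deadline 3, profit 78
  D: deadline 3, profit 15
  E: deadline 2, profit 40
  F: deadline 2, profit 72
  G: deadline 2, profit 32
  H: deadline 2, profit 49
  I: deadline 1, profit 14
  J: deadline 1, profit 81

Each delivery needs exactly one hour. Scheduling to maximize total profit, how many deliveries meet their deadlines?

Profit order: J=81 C=78 F=72 H=49 E=40 G=32 A=29 B=21 D=15 I=14
Assign: J→slot 1, C→slot 3, F→slot 2, H skipped, E skipped, G skipped, A skipped, B skipped, D skipped, I skipped.
Slots: [1:J] [2:F] [3:C]
3 of 10 scheduled.

3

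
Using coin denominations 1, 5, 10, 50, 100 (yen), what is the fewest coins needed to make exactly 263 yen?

Greedy: take as many of the largest coin as possible, then repeat with the remainder.
263 = 2×100 + 1×50 + 1×10 + 3×1
Total coins = 2 + 1 + 1 + 3 = 7

7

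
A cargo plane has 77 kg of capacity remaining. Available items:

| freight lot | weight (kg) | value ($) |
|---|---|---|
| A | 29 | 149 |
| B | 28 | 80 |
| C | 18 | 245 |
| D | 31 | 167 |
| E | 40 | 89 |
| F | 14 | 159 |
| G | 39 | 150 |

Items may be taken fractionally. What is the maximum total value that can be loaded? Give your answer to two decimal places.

Sort by value per unit weight and fill in that order.
Ratios (sorted): C 13.61, F 11.36, D 5.39, A 5.14, G 3.85, B 2.86, E 2.23
take C (18 @ 245); take F (14 @ 159); take D (31 @ 167); take 14/29 of A → 71.93. Capacity used 77/77.
Total value = 642.93

642.93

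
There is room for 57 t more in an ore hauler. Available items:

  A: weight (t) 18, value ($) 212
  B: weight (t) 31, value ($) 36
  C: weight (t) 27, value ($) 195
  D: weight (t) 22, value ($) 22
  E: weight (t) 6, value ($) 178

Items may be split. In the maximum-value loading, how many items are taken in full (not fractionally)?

Ratios (sorted): E 29.67, A 11.78, C 7.22, B 1.16, D 1.00
take E (6 @ 178); take A (18 @ 212); take C (27 @ 195); take 6/31 of B → 6.97. Capacity used 57/57.
3 item(s) taken whole; one partial (take 6/31 of B).

3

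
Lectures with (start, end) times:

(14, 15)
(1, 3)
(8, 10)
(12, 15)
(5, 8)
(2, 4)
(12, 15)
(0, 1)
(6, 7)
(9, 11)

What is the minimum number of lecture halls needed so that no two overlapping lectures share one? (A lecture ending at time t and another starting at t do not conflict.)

starts: [0, 1, 2, 5, 6, 8, 9, 12, 12, 14]
ends:   [1, 3, 4, 7, 8, 10, 11, 15, 15, 15]
s0→1 e1→0 s1→1 s2→2 e3→1 e4→0 s5→1 s6→2 e7→1 e8→0 s8→1 s9→2 e10→1 e11→0 s12→1 s12→2 s14→3  — peak 3.

3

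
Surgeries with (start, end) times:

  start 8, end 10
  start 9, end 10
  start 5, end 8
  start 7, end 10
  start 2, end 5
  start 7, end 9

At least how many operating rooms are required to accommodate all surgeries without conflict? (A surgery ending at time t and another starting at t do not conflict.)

Count concurrent intervals with a sweep; the peak is the room count.
Events (time:±→running): 2:+→1 5:-→0 5:+→1 7:+→2 7:+→3 … peak 3.

3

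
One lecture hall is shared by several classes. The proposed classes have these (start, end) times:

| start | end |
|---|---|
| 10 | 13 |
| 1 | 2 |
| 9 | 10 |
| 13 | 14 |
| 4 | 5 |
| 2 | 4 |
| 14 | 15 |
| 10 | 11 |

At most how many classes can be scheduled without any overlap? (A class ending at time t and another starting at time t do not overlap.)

Order by finish time; keep every interval that doesn't clash with the previous kept one.
By end time: (1,2), (2,4), (4,5), (9,10), (10,11), (10,13), (13,14), (14,15).
Pick (1,2); next start ≥ 2 → (2,4); next start ≥ 4 → (4,5); next start ≥ 5 → (9,10); next start ≥ 10 → (10,11); next start ≥ 11 → (13,14); next start ≥ 14 → (14,15).
Selected 7 classes.

7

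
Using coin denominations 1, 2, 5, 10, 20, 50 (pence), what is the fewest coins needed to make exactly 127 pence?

5

Greedy: take as many of the largest coin as possible, then repeat with the remainder.
127 − 2×50→27 − 1×20→7 − 1×5→2 − 1×2→0
Total coins = 2 + 1 + 1 + 1 = 5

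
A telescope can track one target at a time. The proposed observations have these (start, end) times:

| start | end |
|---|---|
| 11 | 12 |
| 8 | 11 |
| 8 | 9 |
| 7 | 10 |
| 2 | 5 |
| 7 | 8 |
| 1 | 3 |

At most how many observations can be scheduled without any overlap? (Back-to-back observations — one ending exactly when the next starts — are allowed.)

Sort by end time and greedily take each interval whose start is ≥ the last chosen end.
By end time: (1,3), (2,5), (7,8), (8,9), (7,10), (8,11), (11,12).
Pick (1,3); next start ≥ 3 → (7,8); next start ≥ 8 → (8,9); next start ≥ 9 → (11,12).
Selected 4 observations.

4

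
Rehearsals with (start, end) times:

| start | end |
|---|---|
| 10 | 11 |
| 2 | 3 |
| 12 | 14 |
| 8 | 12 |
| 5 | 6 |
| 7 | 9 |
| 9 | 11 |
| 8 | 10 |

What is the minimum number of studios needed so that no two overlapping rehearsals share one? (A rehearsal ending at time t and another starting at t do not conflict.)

3

starts: [2, 5, 7, 8, 8, 9, 10, 12]
ends:   [3, 6, 9, 10, 11, 11, 12, 14]
s2→1 e3→0 s5→1 e6→0 s7→1 s8→2 s8→3  — peak 3.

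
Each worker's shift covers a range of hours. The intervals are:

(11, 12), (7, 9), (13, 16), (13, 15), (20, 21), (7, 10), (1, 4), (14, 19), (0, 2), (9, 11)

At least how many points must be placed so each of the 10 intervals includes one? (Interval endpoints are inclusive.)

5

Process intervals by earliest right end; each time one isn't hit yet, stab at its right endpoint.
By right end: [0,2]  [1,4]  [7,9]  [7,10]  [9,11]  [11,12]  [13,15]  [13,16]  [14,19]  [20,21]
[0,2] uncovered → point at 2; [7,9] uncovered → point at 9; [11,12] uncovered → point at 12; [13,15] uncovered → point at 15; [20,21] uncovered → point at 21.
Points: 2, 9, 12, 15, 21 (5 total).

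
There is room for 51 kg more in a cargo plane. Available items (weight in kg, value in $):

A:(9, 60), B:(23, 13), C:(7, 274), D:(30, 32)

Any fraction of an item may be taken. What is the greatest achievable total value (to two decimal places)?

Sort by value per unit weight and fill in that order.
Order: C (274/7=39.14) > A (60/9=6.67) > D (32/30=1.07) > B (13/23=0.57)
Fill: take C (7 @ 274) → take A (9 @ 60) → take D (30 @ 32) → take 5/23 of B → 2.83; 51/51 used.
Total value = 368.83

368.83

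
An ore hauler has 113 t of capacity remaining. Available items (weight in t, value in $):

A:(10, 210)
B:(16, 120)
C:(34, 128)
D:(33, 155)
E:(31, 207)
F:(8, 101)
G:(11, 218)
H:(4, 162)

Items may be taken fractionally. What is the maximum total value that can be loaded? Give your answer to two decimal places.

1173.00

Sort by value per unit weight and fill in that order.
Ratios (sorted): H 40.50, A 21.00, G 19.82, F 12.62, B 7.50, E 6.68, D 4.70, C 3.76
take H (4 @ 162); take A (10 @ 210); take G (11 @ 218); take F (8 @ 101); take B (16 @ 120); take E (31 @ 207); take D (33 @ 155). Capacity used 113/113.
Total value = 1173.00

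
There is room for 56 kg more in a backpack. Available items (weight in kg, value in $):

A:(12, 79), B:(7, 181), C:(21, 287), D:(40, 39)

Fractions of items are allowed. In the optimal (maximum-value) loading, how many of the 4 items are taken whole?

Order: B (181/7=25.86) > C (287/21=13.67) > A (79/12=6.58) > D (39/40=0.97)
Fill: take B (7 @ 181) → take C (21 @ 287) → take A (12 @ 79) → take 16/40 of D → 15.60; 56/56 used.
3 item(s) taken whole; one partial (take 16/40 of D).

3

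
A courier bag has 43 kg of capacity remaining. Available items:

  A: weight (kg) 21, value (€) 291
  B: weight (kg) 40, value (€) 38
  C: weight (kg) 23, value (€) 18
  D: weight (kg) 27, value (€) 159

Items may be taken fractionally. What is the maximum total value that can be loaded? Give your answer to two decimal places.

Greedy by value/weight ratio, highest first.
Ratios (sorted): A 13.86, D 5.89, B 0.95, C 0.78
take A (21 @ 291); take 22/27 of D → 129.56. Capacity used 43/43.
Total value = 420.56

420.56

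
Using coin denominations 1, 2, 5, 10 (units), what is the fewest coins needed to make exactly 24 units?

24 − 2×10→4 − 2×2→0
Total coins = 2 + 2 = 4

4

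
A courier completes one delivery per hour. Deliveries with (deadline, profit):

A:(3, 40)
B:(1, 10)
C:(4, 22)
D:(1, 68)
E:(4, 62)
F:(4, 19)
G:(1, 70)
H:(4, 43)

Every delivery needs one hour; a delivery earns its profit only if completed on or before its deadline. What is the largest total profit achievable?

Sort by profit descending; place each in the latest free slot ≤ its deadline.
By profit: G(d1,70), D(d1,68), E(d4,62), H(d4,43), A(d3,40), C(d4,22), F(d4,19), B(d1,10)
G→slot 1; D skipped; E→slot 4; H→slot 3; A→slot 2; C skipped; F skipped; B skipped.
Profit = 70 + 40 + 43 + 62 = 215

215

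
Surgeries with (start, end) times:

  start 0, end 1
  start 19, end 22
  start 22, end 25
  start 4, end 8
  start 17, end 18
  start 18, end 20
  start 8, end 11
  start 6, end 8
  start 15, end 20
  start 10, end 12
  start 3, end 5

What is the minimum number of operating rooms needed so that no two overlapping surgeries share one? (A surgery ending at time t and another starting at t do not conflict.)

3

Count concurrent intervals with a sweep; the peak is the room count.
Events (time:±→running): 0:+→1 1:-→0 3:+→1 4:+→2 5:-→1 6:+→2 8:-→1 8:-→0 8:+→1 10:+→2 11:-→1 12:-→0 15:+→1 17:+→2 18:-→1 18:+→2 19:+→3 … peak 3.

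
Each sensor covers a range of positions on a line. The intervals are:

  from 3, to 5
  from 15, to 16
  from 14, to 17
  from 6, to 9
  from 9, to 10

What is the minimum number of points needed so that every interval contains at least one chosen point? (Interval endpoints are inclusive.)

Sorted: [3,5] [6,9] [9,10] [15,16] [14,17]
{[3,5]} hit by 5; {[6,9],[9,10]} hit by 9; {[15,16],[14,17]} hit by 16.
Points: 5, 9, 16 (3 total).

3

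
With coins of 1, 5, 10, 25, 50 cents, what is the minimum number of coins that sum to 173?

8

Greedy: take as many of the largest coin as possible, then repeat with the remainder.
173 − 3×50→23 − 2×10→3 − 3×1→0
Total coins = 3 + 2 + 3 = 8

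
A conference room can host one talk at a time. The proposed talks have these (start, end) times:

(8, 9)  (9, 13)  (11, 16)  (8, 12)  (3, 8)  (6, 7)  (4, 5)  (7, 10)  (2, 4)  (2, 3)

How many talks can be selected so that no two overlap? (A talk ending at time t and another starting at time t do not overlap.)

By end time: (2,3), (2,4), (4,5), (6,7), (3,8), (8,9), (7,10), (8,12), (9,13), (11,16).
Pick (2,3); next start ≥ 3 → (4,5); next start ≥ 5 → (6,7); next start ≥ 7 → (8,9); next start ≥ 9 → (9,13).
Selected 5 talks.

5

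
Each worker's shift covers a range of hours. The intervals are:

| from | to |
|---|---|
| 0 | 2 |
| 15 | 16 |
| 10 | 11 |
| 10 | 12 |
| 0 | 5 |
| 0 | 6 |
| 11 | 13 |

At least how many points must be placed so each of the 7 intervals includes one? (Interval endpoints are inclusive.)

3

Sort by right endpoint; whenever an interval is uncovered, place a point at its right end.
Sorted: [0,2] [0,5] [0,6] [10,11] [10,12] [11,13] [15,16]
{[0,2],[0,5],[0,6]} hit by 2; {[10,11],[10,12],[11,13]} hit by 11; {[15,16]} hit by 16.
Points: 2, 11, 16 (3 total).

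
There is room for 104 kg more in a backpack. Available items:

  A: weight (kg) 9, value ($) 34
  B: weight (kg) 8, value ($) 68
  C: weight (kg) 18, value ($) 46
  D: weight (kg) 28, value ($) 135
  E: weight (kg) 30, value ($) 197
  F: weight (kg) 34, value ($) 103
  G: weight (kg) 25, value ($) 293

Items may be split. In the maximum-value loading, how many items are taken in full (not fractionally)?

5

Greedy by value/weight ratio, highest first.
Order: G (293/25=11.72) > B (68/8=8.50) > E (197/30=6.57) > D (135/28=4.82) > A (34/9=3.78) > F (103/34=3.03) > C (46/18=2.56)
Fill: take G (25 @ 293) → take B (8 @ 68) → take E (30 @ 197) → take D (28 @ 135) → take A (9 @ 34) → take 4/34 of F → 12.12; 104/104 used.
5 item(s) taken whole; one partial (take 4/34 of F).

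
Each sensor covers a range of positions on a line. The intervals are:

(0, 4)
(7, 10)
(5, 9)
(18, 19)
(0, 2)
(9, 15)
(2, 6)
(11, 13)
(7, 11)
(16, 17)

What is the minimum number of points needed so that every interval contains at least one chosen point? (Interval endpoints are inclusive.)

Sort by right endpoint; whenever an interval is uncovered, place a point at its right end.
By right end: [0,2]  [0,4]  [2,6]  [5,9]  [7,10]  [7,11]  [11,13]  [9,15]  [16,17]  [18,19]
[0,2] uncovered → point at 2; [5,9] uncovered → point at 9; [11,13] uncovered → point at 13; [16,17] uncovered → point at 17; [18,19] uncovered → point at 19.
Points: 2, 9, 13, 17, 19 (5 total).

5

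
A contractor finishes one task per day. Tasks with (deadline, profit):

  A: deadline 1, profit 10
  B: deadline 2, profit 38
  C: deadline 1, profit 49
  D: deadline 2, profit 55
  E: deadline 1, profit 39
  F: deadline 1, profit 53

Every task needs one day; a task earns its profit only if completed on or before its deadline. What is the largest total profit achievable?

108

Sort by profit descending; place each in the latest free slot ≤ its deadline.
By profit: D(d2,55), F(d1,53), C(d1,49), E(d1,39), B(d2,38), A(d1,10)
D→slot 2; F→slot 1; C skipped; E skipped; B skipped; A skipped.
Profit = 53 + 55 = 108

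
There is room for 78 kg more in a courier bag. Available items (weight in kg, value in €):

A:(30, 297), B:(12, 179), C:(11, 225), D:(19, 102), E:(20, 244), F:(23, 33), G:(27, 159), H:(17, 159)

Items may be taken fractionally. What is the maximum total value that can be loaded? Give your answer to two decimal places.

Greedy by value/weight ratio, highest first.
Order: C (225/11=20.45) > B (179/12=14.92) > E (244/20=12.20) > A (297/30=9.90) > H (159/17=9.35) > G (159/27=5.89) > D (102/19=5.37) > F (33/23=1.43)
Fill: take C (11 @ 225) → take B (12 @ 179) → take E (20 @ 244) → take A (30 @ 297) → take 5/17 of H → 46.76; 78/78 used.
Total value = 991.76

991.76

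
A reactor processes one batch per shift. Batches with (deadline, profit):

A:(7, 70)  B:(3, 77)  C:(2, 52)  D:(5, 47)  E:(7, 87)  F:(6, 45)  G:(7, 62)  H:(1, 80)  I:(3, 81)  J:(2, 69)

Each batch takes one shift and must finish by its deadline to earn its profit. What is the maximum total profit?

Take jobs in profit order; each goes to the latest open slot no later than its deadline.
By profit: E(d7,87), I(d3,81), H(d1,80), B(d3,77), A(d7,70), J(d2,69), G(d7,62), C(d2,52), D(d5,47), F(d6,45)
E→slot 7; I→slot 3; H→slot 1; B→slot 2; A→slot 6; J skipped; G→slot 5; C skipped; D→slot 4; F skipped.
Profit = 80 + 77 + 81 + 47 + 62 + 70 + 87 = 504

504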